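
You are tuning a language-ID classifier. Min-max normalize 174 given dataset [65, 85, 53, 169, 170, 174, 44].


min=44, max=174
(174-44)/(174-44) = 130/130 = 1.0

1.0


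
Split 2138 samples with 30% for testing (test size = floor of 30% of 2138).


Test = ⌊2138·30/100⌋ = 641
Train = 2138 - 641 = 1497

Train: 1497, Test: 641


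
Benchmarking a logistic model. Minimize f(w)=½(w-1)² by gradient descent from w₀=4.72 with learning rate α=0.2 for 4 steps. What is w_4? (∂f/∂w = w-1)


step 1: grad = 4.72-1 = 3.72; w = 4.72 - 0.2·(3.72) = 3.976
step 2: grad = 3.976-1 = 2.976; w = 3.976 - 0.2·(2.976) = 3.3808
step 3: grad = 3.3808-1 = 2.3808; w = 3.3808 - 0.2·(2.3808) = 2.90464
step 4: grad = 2.90464-1 = 1.90464; w = 2.90464 - 0.2·(1.90464) = 2.523712

2.523712


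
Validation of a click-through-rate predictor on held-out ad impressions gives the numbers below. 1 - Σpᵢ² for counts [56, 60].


Probabilities: [56/116, 60/116] ≈ [0.4828, 0.5172]
Σpᵢ² = (3136 + 3600)/116² = 6736/13456
Gini = 1 - Σpᵢ² = 1 - 6736/13456 = 0.4994

0.4994


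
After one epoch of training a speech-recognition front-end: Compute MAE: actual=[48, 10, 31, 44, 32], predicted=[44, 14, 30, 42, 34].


Absolute errors: |48-44|=4, |10-14|=4, |31-30|=1, |44-42|=2, |32-34|=2
Sum = 13
MAE = 13/5 = 13/5

13/5


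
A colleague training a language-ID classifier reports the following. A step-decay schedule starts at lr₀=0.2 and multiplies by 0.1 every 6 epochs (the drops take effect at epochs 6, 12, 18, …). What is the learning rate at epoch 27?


n_drops = ⌊27/6⌋ = 4
lr = 0.2·0.1^4 = 0.2·0.0001 = 0.00002

0.00002


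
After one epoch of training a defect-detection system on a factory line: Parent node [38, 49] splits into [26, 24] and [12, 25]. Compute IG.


Parent = [38, 49], H_parent = 0.9884
H_left = 0.9988 (n=50), H_right = 0.909 (n=37)
H_children = (50/87)·0.9988 + (37/87)·0.909 = 0.9606
IG = 0.9884 - 0.9606 = 0.0278

0.0278


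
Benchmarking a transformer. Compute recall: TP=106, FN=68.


Recall = TP/(TP+FN)
= 106/(106+68)
= 106/174 = 60.92%

60.92%


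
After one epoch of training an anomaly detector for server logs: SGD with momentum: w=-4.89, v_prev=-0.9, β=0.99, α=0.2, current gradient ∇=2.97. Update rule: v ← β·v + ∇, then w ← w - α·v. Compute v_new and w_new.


v_new = 0.99·-0.9 + 2.97 = -0.891 + 2.97 = 2.079
w_new = -4.89 - 0.2·2.079 = -4.89 - 0.4158 = -5.3058

v_new=2.079, w_new=-5.3058


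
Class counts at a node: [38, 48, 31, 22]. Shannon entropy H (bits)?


Probabilities: [38/139, 48/139, 31/139, 22/139] ≈ [0.2734, 0.3453, 0.223, 0.1583]
H = -((38/139)·log₂(38/139) + (48/139)·log₂(48/139) + (31/139)·log₂(31/139) + (22/139)·log₂(22/139))
  = 1.9449 bits

1.9449 bits


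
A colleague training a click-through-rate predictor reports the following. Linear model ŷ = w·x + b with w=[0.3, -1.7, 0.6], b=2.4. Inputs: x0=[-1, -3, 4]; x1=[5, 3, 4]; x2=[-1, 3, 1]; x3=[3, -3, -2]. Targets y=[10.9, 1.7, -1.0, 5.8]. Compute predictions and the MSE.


ŷ0 = (0.3)·(-1) + (-1.7)·(-3) + (0.6)·(4) + 2.4 = 9.6
ŷ1 = (0.3)·(5) + (-1.7)·(3) + (0.6)·(4) + 2.4 = 1.2
ŷ2 = (0.3)·(-1) + (-1.7)·(3) + (0.6)·(1) + 2.4 = -2.4
ŷ3 = (0.3)·(3) + (-1.7)·(-3) + (0.6)·(-2) + 2.4 = 7.2
errors² = [1.69, 0.25, 1.96, 1.96]
MSE = 5.8600/4 = 1.465

1.465


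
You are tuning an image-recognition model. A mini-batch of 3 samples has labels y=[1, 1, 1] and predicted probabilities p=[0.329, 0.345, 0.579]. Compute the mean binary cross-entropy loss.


L[0] = -ln(0.329) = 1.1117
L[1] = -ln(0.345) = 1.0642
L[2] = -ln(0.579) = 0.5465
mean = (1.1117 + 1.0642 + 0.5465)/3 = 0.9075

0.9075


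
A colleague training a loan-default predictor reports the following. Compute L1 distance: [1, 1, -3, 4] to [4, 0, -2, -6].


d = |1-4| + |1-0| + |-3+ 2| + |4+ 6|
  = 3 + 1 + 1 + 10
  = 15

15


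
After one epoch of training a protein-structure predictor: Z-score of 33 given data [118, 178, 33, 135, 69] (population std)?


μ = 106.6, σ = 50.7251
z = (33 - 106.6)/50.7251 = -1.451

-1.451


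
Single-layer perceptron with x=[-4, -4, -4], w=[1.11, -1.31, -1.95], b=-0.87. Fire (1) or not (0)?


z = (-4)·(1.11) + (-4)·(-1.31) + (-4)·(-1.95) - 0.87
  = 7.73
step(z) = 1 (z≥0)

1


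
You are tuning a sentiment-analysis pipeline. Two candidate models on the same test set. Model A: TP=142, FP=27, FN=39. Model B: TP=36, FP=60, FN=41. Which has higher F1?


Model A: P=142/169=0.8402, R=142/181=0.7845, F1=2PR/(P+R)=2TP/(2TP+FP+FN)=284/350=0.8114
Model B: P=36/96=0.375, R=36/77=0.4675, F1=2PR/(P+R)=2TP/(2TP+FP+FN)=72/173=0.4162
0.8114 > 0.4162 → Model A

Model A


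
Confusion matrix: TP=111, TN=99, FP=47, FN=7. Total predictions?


Total = TP + TN + FP + FN
= 111 + 99 + 47 + 7
= 264
(Predicted positive: 158, predicted negative: 106)

264


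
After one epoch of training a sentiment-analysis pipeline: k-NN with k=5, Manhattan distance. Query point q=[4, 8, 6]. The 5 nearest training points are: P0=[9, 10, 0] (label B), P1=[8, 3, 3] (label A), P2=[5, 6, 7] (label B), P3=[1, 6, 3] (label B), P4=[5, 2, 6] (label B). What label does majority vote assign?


d(q,P0) = 13  (label B)
d(q,P1) = 12  (label A)
d(q,P2) = 4  (label B)
d(q,P3) = 8  (label B)
d(q,P4) = 7  (label B)
Votes: A=1, B=4
Majority → B

B


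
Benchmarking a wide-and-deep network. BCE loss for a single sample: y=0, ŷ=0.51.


BCE = -[y·ln(p) + (1-y)·ln(1-p)]
= -0 - 1·ln(1-0.51)
= -ln(0.49) = 0.7133

0.7133


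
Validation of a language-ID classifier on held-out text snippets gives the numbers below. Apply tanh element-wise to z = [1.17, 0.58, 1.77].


tanh(1.17) = 0.8243
tanh(0.58) = 0.5227
tanh(1.77) = 0.9436
result = [0.8243, 0.5227, 0.9436]

[0.8243, 0.5227, 0.9436]


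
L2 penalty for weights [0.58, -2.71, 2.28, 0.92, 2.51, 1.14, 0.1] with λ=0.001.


‖w‖₂² = (0.58)² + (-2.71)² + (2.28)² + (0.92)² + (2.51)² + (1.14)² + (0.1)²
     = 0.3364 + 7.3441 + 5.1984 + 0.8464 + 6.3001 + 1.2996 + 0.01
     = 21.335
λ·‖w‖₂² = 0.001·21.335 = 0.021335

0.021335


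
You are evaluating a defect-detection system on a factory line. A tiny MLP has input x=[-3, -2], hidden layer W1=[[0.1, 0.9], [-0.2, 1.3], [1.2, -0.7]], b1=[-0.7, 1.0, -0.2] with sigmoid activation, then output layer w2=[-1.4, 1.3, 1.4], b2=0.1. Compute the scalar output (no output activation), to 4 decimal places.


z1[0] = (0.1)·(-3) + (0.9)·(-2) - 0.7 = -2.8
z1[1] = (-0.2)·(-3) + (1.3)·(-2) + 1.0 = -1.0
z1[2] = (1.2)·(-3) + (-0.7)·(-2) - 0.2 = -2.4
h = sigmoid(z1) = [0.0573, 0.2689, 0.0832]
output = (-1.4)·(0.0573) + (1.3)·(0.2689) + (1.4)·(0.0832) + 0.1 = 0.4858

0.4858


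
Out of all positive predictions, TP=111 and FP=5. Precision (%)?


Precision = TP/(TP+FP)
= 111/(111+5)
= 111/116 = 95.69%

95.69%


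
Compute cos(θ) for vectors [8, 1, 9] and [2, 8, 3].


A·B = 8·2 + 1·8 + 9·3 = 51
‖A‖ = √146 = 12.083, ‖B‖ = √77 = 8.775
cos = 51/(√146·√77) = 51/√11242 = 0.481

0.481


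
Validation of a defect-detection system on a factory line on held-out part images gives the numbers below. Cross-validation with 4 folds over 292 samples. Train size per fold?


Fold size = 292/4 = 73
Training per fold = 292 - 73 = 219

219


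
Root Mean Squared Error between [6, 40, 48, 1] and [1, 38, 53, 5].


MSE = 70/4 = 17.5
RMSE = √(70/4) = 4.1833

4.1833


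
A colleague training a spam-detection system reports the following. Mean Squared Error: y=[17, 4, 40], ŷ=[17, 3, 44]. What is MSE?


Squared errors: (17-17)²=0, (4-3)²=1, (40-44)²=16
Sum = 17
MSE = 17/3 = 17/3

17/3


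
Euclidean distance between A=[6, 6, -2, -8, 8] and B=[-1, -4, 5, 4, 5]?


d = √((6+ 1)² + (6+ 4)² + (-2-5)² + (-8-4)² + (8-5)²)
  = √(49 + 100 + 49 + 144 + 9)
  = √351 = 18.735

18.735


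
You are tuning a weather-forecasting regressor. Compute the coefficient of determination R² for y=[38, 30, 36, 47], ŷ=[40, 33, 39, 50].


ȳ = 37.75
SS_res = Σ(y-ŷ)² = 31
SS_tot = Σ(y-ȳ)² = 148.75
R² = 1 - SS_res/SS_tot = 1 - 0.2084 = 0.7916

0.7916


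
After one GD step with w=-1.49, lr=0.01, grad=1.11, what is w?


w_new = w - α·∇
= -1.49 - 0.01·1.11
= -1.49 - 0.0111
= -1.5011

-1.5011


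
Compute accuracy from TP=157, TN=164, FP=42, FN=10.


Accuracy = (TP+TN)/(TP+TN+FP+FN)
= (157+164)/(373)
= 321/373 = 86.06%

86.06%


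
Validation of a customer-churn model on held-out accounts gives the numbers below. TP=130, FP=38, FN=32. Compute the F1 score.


Precision = 130/168 = 0.7738
Recall = 130/162 = 0.8025
F1 = 2·P·R/(P+R) = 2·TP/(2·TP+FP+FN) = 260/(260+38+32) = 260/330 = 0.7879

0.7879


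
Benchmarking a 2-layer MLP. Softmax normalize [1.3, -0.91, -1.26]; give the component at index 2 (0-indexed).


Exponentials: e^1.3=3.6693, e^-0.91=0.4025, e^-1.26=0.2837
Sum = 4.3555
Softmax = [0.8425, 0.0924, 0.0651]
p[2] = 0.2837/4.3555 = 0.0651

0.0651


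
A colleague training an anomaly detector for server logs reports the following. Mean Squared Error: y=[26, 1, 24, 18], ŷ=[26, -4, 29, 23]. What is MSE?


Squared errors: (26-26)²=0, (1+ 4)²=25, (24-29)²=25, (18-23)²=25
Sum = 75
MSE = 75/4 = 75/4

75/4


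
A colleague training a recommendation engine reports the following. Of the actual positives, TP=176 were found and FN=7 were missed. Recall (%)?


Recall = TP/(TP+FN)
= 176/(176+7)
= 176/183 = 96.17%

96.17%


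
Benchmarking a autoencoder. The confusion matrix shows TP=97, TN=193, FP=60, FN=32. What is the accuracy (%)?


Accuracy = (TP+TN)/(TP+TN+FP+FN)
= (97+193)/(382)
= 290/382 = 75.92%

75.92%


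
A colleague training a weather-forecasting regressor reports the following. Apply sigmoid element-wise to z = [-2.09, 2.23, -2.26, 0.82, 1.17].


σ(-2.09) = 1/(1+e^2.09) = 0.1101
σ(2.23) = 1/(1+e^-2.23) = 0.9029
σ(-2.26) = 1/(1+e^2.26) = 0.0945
σ(0.82) = 1/(1+e^-0.82) = 0.6942
σ(1.17) = 1/(1+e^-1.17) = 0.7631
result = [0.1101, 0.9029, 0.0945, 0.6942, 0.7631]

[0.1101, 0.9029, 0.0945, 0.6942, 0.7631]


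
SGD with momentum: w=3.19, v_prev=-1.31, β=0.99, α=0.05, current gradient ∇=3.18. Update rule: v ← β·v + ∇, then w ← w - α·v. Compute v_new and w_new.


v_new = 0.99·-1.31 + 3.18 = -1.2969 + 3.18 = 1.8831
w_new = 3.19 - 0.05·1.8831 = 3.19 - 0.094155 = 3.095845

v_new=1.8831, w_new=3.095845


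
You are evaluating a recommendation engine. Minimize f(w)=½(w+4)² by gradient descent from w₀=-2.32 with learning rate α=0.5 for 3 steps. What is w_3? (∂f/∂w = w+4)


step 1: grad = -2.32+4 = 1.68; w = -2.32 - 0.5·(1.68) = -3.16
step 2: grad = -3.16+4 = 0.84; w = -3.16 - 0.5·(0.84) = -3.58
step 3: grad = -3.58+4 = 0.42; w = -3.58 - 0.5·(0.42) = -3.79

-3.79


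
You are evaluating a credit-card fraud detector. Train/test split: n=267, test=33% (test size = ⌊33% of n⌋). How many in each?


Test = ⌊267·33/100⌋ = 88
Train = 267 - 88 = 179

Train: 179, Test: 88


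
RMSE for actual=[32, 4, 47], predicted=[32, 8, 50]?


MSE = 25/3 = 8.3333
RMSE = √(25/3) = 2.8868

2.8868


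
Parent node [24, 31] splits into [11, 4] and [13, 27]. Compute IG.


Parent = [24, 31], H_parent = 0.9883
H_left = 0.8366 (n=15), H_right = 0.9097 (n=40)
H_children = (15/55)·0.8366 + (40/55)·0.9097 = 0.8898
IG = 0.9883 - 0.8898 = 0.0985

0.0985


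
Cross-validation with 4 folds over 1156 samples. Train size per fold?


Fold size = 1156/4 = 289
Training per fold = 1156 - 289 = 867

867


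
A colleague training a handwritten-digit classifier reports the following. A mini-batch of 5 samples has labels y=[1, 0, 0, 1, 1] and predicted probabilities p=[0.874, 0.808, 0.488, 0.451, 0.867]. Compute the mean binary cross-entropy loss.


L[0] = -ln(0.874) = 0.1347
L[1] = -ln(1-0.808) = -ln(0.192) = 1.6503
L[2] = -ln(1-0.488) = -ln(0.512) = 0.6694
L[3] = -ln(0.451) = 0.7963
L[4] = -ln(0.867) = 0.1427
mean = (0.1347 + 1.6503 + 0.6694 + 0.7963 + 0.1427)/5 = 0.6787

0.6787


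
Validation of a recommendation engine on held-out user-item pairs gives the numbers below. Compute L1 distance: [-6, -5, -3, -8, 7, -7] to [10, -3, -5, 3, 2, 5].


d = |-6-10| + |-5+ 3| + |-3+ 5| + |-8-3| + |7-2| + |-7-5|
  = 16 + 2 + 2 + 11 + 5 + 12
  = 48

48


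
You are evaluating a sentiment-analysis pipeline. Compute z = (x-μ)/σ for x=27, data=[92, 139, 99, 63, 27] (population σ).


μ = 84, σ = 37.4273
z = (27 - 84)/37.4273 = -1.523

-1.523


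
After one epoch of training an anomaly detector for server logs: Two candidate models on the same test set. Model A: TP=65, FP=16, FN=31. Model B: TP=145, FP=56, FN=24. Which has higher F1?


Model A: P=65/81=0.8025, R=65/96=0.6771, F1=2PR/(P+R)=2TP/(2TP+FP+FN)=130/177=0.7345
Model B: P=145/201=0.7214, R=145/169=0.858, F1=2PR/(P+R)=2TP/(2TP+FP+FN)=290/370=0.7838
0.7345 < 0.7838 → Model B

Model B


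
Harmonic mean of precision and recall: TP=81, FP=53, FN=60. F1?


Precision = 81/134 = 0.6045
Recall = 81/141 = 0.5745
F1 = 2·P·R/(P+R) = 2·TP/(2·TP+FP+FN) = 162/(162+53+60) = 162/275 = 0.5891

0.5891


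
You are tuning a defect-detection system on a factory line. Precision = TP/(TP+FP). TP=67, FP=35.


Precision = TP/(TP+FP)
= 67/(67+35)
= 67/102 = 65.69%

65.69%


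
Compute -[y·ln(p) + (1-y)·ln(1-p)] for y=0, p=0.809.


BCE = -[y·ln(p) + (1-y)·ln(1-p)]
= -0 - 1·ln(1-0.809)
= -ln(0.191) = 1.6555

1.6555


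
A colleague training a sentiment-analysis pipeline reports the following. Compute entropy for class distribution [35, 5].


Probabilities: [35/40, 5/40] ≈ [0.875, 0.125]
H = -((35/40)·log₂(35/40) + (5/40)·log₂(5/40))
  = 0.5436 bits

0.5436 bits


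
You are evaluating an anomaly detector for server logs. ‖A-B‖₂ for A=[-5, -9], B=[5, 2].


d = √((-5-5)² + (-9-2)²)
  = √(100 + 121)
  = √221 = 14.8661

14.8661


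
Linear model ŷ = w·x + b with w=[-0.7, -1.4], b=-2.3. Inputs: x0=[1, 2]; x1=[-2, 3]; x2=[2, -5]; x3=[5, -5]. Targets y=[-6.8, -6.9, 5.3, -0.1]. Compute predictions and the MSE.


ŷ0 = (-0.7)·(1) + (-1.4)·(2) - 2.3 = -5.8
ŷ1 = (-0.7)·(-2) + (-1.4)·(3) - 2.3 = -5.1
ŷ2 = (-0.7)·(2) + (-1.4)·(-5) - 2.3 = 3.3
ŷ3 = (-0.7)·(5) + (-1.4)·(-5) - 2.3 = 1.2
errors² = [1.0, 3.24, 4.0, 1.69]
MSE = 9.9300/4 = 2.4825

2.4825


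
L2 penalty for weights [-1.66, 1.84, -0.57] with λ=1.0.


‖w‖₂² = (-1.66)² + (1.84)² + (-0.57)²
     = 2.7556 + 3.3856 + 0.3249
     = 6.4661
λ·‖w‖₂² = 1.0·6.4661 = 6.4661

6.4661


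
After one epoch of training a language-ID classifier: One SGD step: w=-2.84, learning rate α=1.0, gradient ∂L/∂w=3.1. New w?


w_new = w - α·∇
= -2.84 - 1.0·3.1
= -2.84 - 3.1
= -5.94

-5.94


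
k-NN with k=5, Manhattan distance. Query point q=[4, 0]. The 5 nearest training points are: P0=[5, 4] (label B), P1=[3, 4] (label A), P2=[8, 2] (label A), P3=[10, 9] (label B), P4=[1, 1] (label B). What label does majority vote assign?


d(q,P0) = 5  (label B)
d(q,P1) = 5  (label A)
d(q,P2) = 6  (label A)
d(q,P3) = 15  (label B)
d(q,P4) = 4  (label B)
Votes: A=2, B=3
Majority → B

B


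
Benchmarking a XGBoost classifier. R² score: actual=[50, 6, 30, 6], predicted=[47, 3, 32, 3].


ȳ = 23
SS_res = Σ(y-ŷ)² = 31
SS_tot = Σ(y-ȳ)² = 1356
R² = 1 - SS_res/SS_tot = 1 - 0.0229 = 0.9771

0.9771


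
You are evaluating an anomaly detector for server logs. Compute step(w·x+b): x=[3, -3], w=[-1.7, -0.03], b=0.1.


z = (3)·(-1.7) + (-3)·(-0.03) + 0.1
  = -4.91
step(z) = 0 (z<0)

0


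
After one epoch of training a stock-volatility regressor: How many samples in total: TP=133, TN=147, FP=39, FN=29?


Total = TP + TN + FP + FN
= 133 + 147 + 39 + 29
= 348
(Predicted positive: 172, predicted negative: 176)

348


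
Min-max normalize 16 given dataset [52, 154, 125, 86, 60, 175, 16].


min=16, max=175
(16-16)/(175-16) = 0/159 = 0.0

0.0


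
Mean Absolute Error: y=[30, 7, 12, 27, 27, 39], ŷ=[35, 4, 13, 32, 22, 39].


Absolute errors: |30-35|=5, |7-4|=3, |12-13|=1, |27-32|=5, |27-22|=5, |39-39|=0
Sum = 19
MAE = 19/6 = 19/6

19/6


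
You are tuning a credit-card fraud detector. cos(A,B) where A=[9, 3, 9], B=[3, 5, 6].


A·B = 9·3 + 3·5 + 9·6 = 96
‖A‖ = √171 = 13.0767, ‖B‖ = √70 = 8.3666
cos = 96/(√171·√70) = 96/√11970 = 0.8775

0.8775


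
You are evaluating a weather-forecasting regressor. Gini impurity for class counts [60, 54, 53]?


Probabilities: [60/167, 54/167, 53/167] ≈ [0.3593, 0.3234, 0.3174]
Σpᵢ² = (3600 + 2916 + 2809)/167² = 9325/27889
Gini = 1 - Σpᵢ² = 1 - 9325/27889 = 0.6656

0.6656


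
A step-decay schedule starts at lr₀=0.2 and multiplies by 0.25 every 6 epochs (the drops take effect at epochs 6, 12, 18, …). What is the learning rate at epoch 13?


n_drops = ⌊13/6⌋ = 2
lr = 0.2·0.25^2 = 0.2·0.0625 = 0.0125

0.0125


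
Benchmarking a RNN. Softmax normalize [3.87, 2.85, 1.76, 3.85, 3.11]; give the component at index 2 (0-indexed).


Exponentials: e^3.87=47.9424, e^2.85=17.2878, e^1.76=5.8124, e^3.85=46.9931, e^3.11=22.421
Sum = 140.4567
Softmax = [0.3413, 0.1231, 0.0414, 0.3346, 0.1596]
p[2] = 5.8124/140.4567 = 0.0414

0.0414


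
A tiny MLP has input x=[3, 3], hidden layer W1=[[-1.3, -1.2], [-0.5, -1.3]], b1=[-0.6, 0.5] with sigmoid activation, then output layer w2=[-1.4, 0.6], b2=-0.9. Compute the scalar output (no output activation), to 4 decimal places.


z1[0] = (-1.3)·(3) + (-1.2)·(3) - 0.6 = -8.1
z1[1] = (-0.5)·(3) + (-1.3)·(3) + 0.5 = -4.9
h = sigmoid(z1) = [0.0003, 0.0074]
output = (-1.4)·(0.0003) + (0.6)·(0.0074) - 0.9 = -0.896

-0.896


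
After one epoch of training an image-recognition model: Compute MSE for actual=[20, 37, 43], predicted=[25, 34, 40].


Squared errors: (20-25)²=25, (37-34)²=9, (43-40)²=9
Sum = 43
MSE = 43/3 = 43/3

43/3


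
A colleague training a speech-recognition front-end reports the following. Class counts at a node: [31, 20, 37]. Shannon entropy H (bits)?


Probabilities: [31/88, 20/88, 37/88] ≈ [0.3523, 0.2273, 0.4205]
H = -((31/88)·log₂(31/88) + (20/88)·log₂(20/88) + (37/88)·log₂(37/88))
  = 1.5416 bits

1.5416 bits


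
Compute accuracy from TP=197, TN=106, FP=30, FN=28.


Accuracy = (TP+TN)/(TP+TN+FP+FN)
= (197+106)/(361)
= 303/361 = 83.93%

83.93%


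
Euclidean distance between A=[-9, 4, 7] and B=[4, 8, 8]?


d = √((-9-4)² + (4-8)² + (7-8)²)
  = √(169 + 16 + 1)
  = √186 = 13.6382

13.6382


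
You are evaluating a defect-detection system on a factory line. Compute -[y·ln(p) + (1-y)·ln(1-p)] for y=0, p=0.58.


BCE = -[y·ln(p) + (1-y)·ln(1-p)]
= -0 - 1·ln(1-0.58)
= -ln(0.42) = 0.8675

0.8675


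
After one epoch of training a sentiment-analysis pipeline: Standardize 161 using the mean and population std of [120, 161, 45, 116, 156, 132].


μ = 121.6667, σ = 38.1779
z = (161 - 121.6667)/38.1779 = 1.0303

1.0303


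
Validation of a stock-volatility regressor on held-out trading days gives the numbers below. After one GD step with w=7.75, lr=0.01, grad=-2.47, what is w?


w_new = w - α·∇
= 7.75 - 0.01·-2.47
= 7.75 + 0.0247
= 7.7747

7.7747


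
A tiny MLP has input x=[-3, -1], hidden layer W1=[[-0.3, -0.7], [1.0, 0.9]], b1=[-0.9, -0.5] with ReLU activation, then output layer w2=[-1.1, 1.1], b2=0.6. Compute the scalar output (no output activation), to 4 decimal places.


z1[0] = (-0.3)·(-3) + (-0.7)·(-1) - 0.9 = 0.7
z1[1] = (1.0)·(-3) + (0.9)·(-1) - 0.5 = -4.4
h = ReLU(z1) = [0.7, 0.0]
output = (-1.1)·(0.7) + (1.1)·(0.0) + 0.6 = -0.17

-0.17


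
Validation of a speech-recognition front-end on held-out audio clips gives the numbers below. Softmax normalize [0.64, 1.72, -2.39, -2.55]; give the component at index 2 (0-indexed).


Exponentials: e^0.64=1.8965, e^1.72=5.5845, e^-2.39=0.0916, e^-2.55=0.0781
Sum = 7.6507
Softmax = [0.2479, 0.7299, 0.012, 0.0102]
p[2] = 0.0916/7.6507 = 0.012

0.012


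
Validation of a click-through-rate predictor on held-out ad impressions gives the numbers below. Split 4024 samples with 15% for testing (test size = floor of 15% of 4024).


Test = ⌊4024·15/100⌋ = 603
Train = 4024 - 603 = 3421

Train: 3421, Test: 603


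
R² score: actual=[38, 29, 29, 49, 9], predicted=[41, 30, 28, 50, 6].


ȳ = 30.8
SS_res = Σ(y-ŷ)² = 21
SS_tot = Σ(y-ȳ)² = 864.8
R² = 1 - SS_res/SS_tot = 1 - 0.0243 = 0.9757

0.9757


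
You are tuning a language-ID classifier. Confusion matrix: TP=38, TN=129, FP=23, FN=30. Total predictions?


Total = TP + TN + FP + FN
= 38 + 129 + 23 + 30
= 220
(Predicted positive: 61, predicted negative: 159)

220


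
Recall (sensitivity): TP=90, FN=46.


Recall = TP/(TP+FN)
= 90/(90+46)
= 90/136 = 66.18%

66.18%


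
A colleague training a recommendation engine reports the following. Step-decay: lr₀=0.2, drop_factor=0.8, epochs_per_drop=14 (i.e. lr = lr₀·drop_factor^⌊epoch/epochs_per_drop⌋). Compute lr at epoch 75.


n_drops = ⌊75/14⌋ = 5
lr = 0.2·0.8^5 = 0.2·0.32768 = 0.065536

0.065536


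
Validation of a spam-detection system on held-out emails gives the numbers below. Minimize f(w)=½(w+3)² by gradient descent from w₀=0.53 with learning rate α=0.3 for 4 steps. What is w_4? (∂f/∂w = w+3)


step 1: grad = 0.53+3 = 3.53; w = 0.53 - 0.3·(3.53) = -0.529
step 2: grad = -0.529+3 = 2.471; w = -0.529 - 0.3·(2.471) = -1.2703
step 3: grad = -1.2703+3 = 1.7297; w = -1.2703 - 0.3·(1.7297) = -1.78921
step 4: grad = -1.78921+3 = 1.21079; w = -1.78921 - 0.3·(1.21079) = -2.152447

-2.152447


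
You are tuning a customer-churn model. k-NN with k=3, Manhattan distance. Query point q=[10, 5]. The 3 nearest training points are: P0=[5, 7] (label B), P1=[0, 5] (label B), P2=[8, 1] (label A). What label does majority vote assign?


d(q,P0) = 7  (label B)
d(q,P1) = 10  (label B)
d(q,P2) = 6  (label A)
Votes: A=1, B=2
Majority → B

B


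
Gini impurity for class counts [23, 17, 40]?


Probabilities: [23/80, 17/80, 40/80] ≈ [0.2875, 0.2125, 0.5]
Σpᵢ² = (529 + 289 + 1600)/80² = 2418/6400
Gini = 1 - Σpᵢ² = 1 - 2418/6400 = 0.6222

0.6222


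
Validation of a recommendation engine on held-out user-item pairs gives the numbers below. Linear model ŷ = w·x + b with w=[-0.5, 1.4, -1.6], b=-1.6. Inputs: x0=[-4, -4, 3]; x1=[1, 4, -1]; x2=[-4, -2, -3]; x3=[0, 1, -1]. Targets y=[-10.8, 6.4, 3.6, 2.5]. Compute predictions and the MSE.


ŷ0 = (-0.5)·(-4) + (1.4)·(-4) + (-1.6)·(3) - 1.6 = -10.0
ŷ1 = (-0.5)·(1) + (1.4)·(4) + (-1.6)·(-1) - 1.6 = 5.1
ŷ2 = (-0.5)·(-4) + (1.4)·(-2) + (-1.6)·(-3) - 1.6 = 2.4
ŷ3 = (-0.5)·(0) + (1.4)·(1) + (-1.6)·(-1) - 1.6 = 1.4
errors² = [0.64, 1.69, 1.44, 1.21]
MSE = 4.9800/4 = 1.245

1.245


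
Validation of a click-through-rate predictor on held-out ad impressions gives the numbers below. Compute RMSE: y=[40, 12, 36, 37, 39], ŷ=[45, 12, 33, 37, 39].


MSE = 34/5 = 6.8
RMSE = √(34/5) = 2.6077

2.6077


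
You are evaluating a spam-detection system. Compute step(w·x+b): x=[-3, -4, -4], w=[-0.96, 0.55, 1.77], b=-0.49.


z = (-3)·(-0.96) + (-4)·(0.55) + (-4)·(1.77) - 0.49
  = -6.89
step(z) = 0 (z<0)

0


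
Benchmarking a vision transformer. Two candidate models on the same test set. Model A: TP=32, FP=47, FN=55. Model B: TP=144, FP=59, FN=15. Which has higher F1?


Model A: P=32/79=0.4051, R=32/87=0.3678, F1=2PR/(P+R)=2TP/(2TP+FP+FN)=64/166=0.3855
Model B: P=144/203=0.7094, R=144/159=0.9057, F1=2PR/(P+R)=2TP/(2TP+FP+FN)=288/362=0.7956
0.3855 < 0.7956 → Model B

Model B


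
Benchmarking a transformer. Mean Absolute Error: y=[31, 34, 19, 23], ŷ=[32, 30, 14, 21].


Absolute errors: |31-32|=1, |34-30|=4, |19-14|=5, |23-21|=2
Sum = 12
MAE = 12/4 = 3

3


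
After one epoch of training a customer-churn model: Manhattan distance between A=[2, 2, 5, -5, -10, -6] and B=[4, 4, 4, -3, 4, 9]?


d = |2-4| + |2-4| + |5-4| + |-5+ 3| + |-10-4| + |-6-9|
  = 2 + 2 + 1 + 2 + 14 + 15
  = 36

36


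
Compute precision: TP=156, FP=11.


Precision = TP/(TP+FP)
= 156/(156+11)
= 156/167 = 93.41%

93.41%


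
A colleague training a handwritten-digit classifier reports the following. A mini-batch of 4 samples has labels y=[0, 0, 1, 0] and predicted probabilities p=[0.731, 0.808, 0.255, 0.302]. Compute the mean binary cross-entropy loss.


L[0] = -ln(1-0.731) = -ln(0.269) = 1.313
L[1] = -ln(1-0.808) = -ln(0.192) = 1.6503
L[2] = -ln(0.255) = 1.3665
L[3] = -ln(1-0.302) = -ln(0.698) = 0.3595
mean = (1.313 + 1.6503 + 1.3665 + 0.3595)/4 = 1.1723

1.1723


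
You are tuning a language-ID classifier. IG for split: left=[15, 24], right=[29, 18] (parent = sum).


Parent = [44, 42], H_parent = 0.9996
H_left = 0.9612 (n=39), H_right = 0.9601 (n=47)
H_children = (39/86)·0.9612 + (47/86)·0.9601 = 0.9606
IG = 0.9996 - 0.9606 = 0.039

0.039


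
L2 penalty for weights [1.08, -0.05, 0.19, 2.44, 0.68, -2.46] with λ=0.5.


‖w‖₂² = (1.08)² + (-0.05)² + (0.19)² + (2.44)² + (0.68)² + (-2.46)²
     = 1.1664 + 0.0025 + 0.0361 + 5.9536 + 0.4624 + 6.0516
     = 13.6726
λ·‖w‖₂² = 0.5·13.6726 = 6.8363

6.8363


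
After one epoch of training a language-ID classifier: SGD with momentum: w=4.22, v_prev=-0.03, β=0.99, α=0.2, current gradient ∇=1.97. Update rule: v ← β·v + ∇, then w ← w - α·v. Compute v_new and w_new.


v_new = 0.99·-0.03 + 1.97 = -0.0297 + 1.97 = 1.9403
w_new = 4.22 - 0.2·1.9403 = 4.22 - 0.38806 = 3.83194

v_new=1.9403, w_new=3.83194


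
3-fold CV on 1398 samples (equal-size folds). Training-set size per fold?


Fold size = 1398/3 = 466
Training per fold = 1398 - 466 = 932

932


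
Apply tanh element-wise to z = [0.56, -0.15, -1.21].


tanh(0.56) = 0.508
tanh(-0.15) = -0.1489
tanh(-1.21) = -0.8367
result = [0.508, -0.1489, -0.8367]

[0.508, -0.1489, -0.8367]


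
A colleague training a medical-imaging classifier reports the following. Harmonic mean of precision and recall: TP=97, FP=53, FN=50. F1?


Precision = 97/150 = 0.6467
Recall = 97/147 = 0.6599
F1 = 2·P·R/(P+R) = 2·TP/(2·TP+FP+FN) = 194/(194+53+50) = 194/297 = 0.6532

0.6532


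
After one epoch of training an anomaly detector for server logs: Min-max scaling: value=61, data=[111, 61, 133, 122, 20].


min=20, max=133
(61-20)/(133-20) = 41/113 = 0.3628

0.3628


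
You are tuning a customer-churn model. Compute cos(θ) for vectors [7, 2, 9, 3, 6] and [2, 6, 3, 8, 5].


A·B = 7·2 + 2·6 + 9·3 + 3·8 + 6·5 = 107
‖A‖ = √179 = 13.3791, ‖B‖ = √138 = 11.7473
cos = 107/(√179·√138) = 107/√24702 = 0.6808

0.6808


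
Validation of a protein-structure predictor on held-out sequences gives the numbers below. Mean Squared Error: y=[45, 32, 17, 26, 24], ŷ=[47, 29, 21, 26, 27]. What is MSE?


Squared errors: (45-47)²=4, (32-29)²=9, (17-21)²=16, (26-26)²=0, (24-27)²=9
Sum = 38
MSE = 38/5 = 38/5

38/5


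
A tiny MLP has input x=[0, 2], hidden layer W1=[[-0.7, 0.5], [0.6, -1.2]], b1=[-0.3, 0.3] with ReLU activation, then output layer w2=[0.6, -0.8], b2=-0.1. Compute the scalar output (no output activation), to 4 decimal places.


z1[0] = (-0.7)·(0) + (0.5)·(2) - 0.3 = 0.7
z1[1] = (0.6)·(0) + (-1.2)·(2) + 0.3 = -2.1
h = ReLU(z1) = [0.7, 0.0]
output = (0.6)·(0.7) + (-0.8)·(0.0) - 0.1 = 0.32

0.32


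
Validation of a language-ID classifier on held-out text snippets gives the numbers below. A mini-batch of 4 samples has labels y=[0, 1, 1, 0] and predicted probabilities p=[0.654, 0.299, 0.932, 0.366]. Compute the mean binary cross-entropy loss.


L[0] = -ln(1-0.654) = -ln(0.346) = 1.0613
L[1] = -ln(0.299) = 1.2073
L[2] = -ln(0.932) = 0.0704
L[3] = -ln(1-0.366) = -ln(0.634) = 0.4557
mean = (1.0613 + 1.2073 + 0.0704 + 0.4557)/4 = 0.6987

0.6987


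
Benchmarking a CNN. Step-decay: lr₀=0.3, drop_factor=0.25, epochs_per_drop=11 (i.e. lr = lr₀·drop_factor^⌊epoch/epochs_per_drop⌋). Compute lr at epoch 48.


n_drops = ⌊48/11⌋ = 4
lr = 0.3·0.25^4 = 0.3·0.00390625 = 0.001171875

0.001171875


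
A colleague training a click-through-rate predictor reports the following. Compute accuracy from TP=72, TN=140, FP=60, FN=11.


Accuracy = (TP+TN)/(TP+TN+FP+FN)
= (72+140)/(283)
= 212/283 = 74.91%

74.91%


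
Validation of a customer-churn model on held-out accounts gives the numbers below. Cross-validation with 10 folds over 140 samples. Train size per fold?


Fold size = 140/10 = 14
Training per fold = 140 - 14 = 126

126


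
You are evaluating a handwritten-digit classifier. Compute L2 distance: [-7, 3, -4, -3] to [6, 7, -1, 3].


d = √((-7-6)² + (3-7)² + (-4+ 1)² + (-3-3)²)
  = √(169 + 16 + 9 + 36)
  = √230 = 15.1658

15.1658


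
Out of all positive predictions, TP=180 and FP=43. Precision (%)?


Precision = TP/(TP+FP)
= 180/(180+43)
= 180/223 = 80.72%

80.72%


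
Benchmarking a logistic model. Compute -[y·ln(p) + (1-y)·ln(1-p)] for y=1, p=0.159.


BCE = -[y·ln(p) + (1-y)·ln(1-p)]
= -1·ln(0.159) - 0
= -ln(0.159) = 1.8389

1.8389


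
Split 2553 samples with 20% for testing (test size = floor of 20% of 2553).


Test = ⌊2553·20/100⌋ = 510
Train = 2553 - 510 = 2043

Train: 2043, Test: 510


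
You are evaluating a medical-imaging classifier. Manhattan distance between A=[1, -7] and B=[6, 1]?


d = |1-6| + |-7-1|
  = 5 + 8
  = 13

13


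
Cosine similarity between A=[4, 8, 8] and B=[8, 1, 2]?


A·B = 4·8 + 8·1 + 8·2 = 56
‖A‖ = √144 = 12, ‖B‖ = √69 = 8.3066
cos = 56/(√144·√69) = 56/√9936 = 0.5618

0.5618


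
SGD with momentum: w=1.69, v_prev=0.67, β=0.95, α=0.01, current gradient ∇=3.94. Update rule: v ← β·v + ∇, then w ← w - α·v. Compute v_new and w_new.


v_new = 0.95·0.67 + 3.94 = 0.6365 + 3.94 = 4.5765
w_new = 1.69 - 0.01·4.5765 = 1.69 - 0.045765 = 1.644235

v_new=4.5765, w_new=1.644235


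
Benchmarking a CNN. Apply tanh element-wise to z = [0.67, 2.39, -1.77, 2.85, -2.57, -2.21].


tanh(0.67) = 0.585
tanh(2.39) = 0.9833
tanh(-1.77) = -0.9436
tanh(2.85) = 0.9933
tanh(-2.57) = -0.9884
tanh(-2.21) = -0.9762
result = [0.585, 0.9833, -0.9436, 0.9933, -0.9884, -0.9762]

[0.585, 0.9833, -0.9436, 0.9933, -0.9884, -0.9762]


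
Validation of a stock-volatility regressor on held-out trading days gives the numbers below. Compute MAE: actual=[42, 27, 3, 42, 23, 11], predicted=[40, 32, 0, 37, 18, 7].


Absolute errors: |42-40|=2, |27-32|=5, |3-0|=3, |42-37|=5, |23-18|=5, |11-7|=4
Sum = 24
MAE = 24/6 = 4

4


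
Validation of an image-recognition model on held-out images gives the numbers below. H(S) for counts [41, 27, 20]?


Probabilities: [41/88, 27/88, 20/88] ≈ [0.4659, 0.3068, 0.2273]
H = -((41/88)·log₂(41/88) + (27/88)·log₂(27/88) + (20/88)·log₂(20/88))
  = 1.5222 bits

1.5222 bits


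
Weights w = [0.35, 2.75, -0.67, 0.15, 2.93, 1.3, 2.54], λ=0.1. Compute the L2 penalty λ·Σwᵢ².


‖w‖₂² = (0.35)² + (2.75)² + (-0.67)² + (0.15)² + (2.93)² + (1.3)² + (2.54)²
     = 0.1225 + 7.5625 + 0.4489 + 0.0225 + 8.5849 + 1.69 + 6.4516
     = 24.8829
λ·‖w‖₂² = 0.1·24.8829 = 2.48829

2.48829


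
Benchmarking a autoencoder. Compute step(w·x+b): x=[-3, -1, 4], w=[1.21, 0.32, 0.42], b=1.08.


z = (-3)·(1.21) + (-1)·(0.32) + (4)·(0.42) + 1.08
  = -1.19
step(z) = 0 (z<0)

0


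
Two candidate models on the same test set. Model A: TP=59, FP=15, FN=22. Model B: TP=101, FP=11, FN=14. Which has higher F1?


Model A: P=59/74=0.7973, R=59/81=0.7284, F1=2PR/(P+R)=2TP/(2TP+FP+FN)=118/155=0.7613
Model B: P=101/112=0.9018, R=101/115=0.8783, F1=2PR/(P+R)=2TP/(2TP+FP+FN)=202/227=0.8899
0.7613 < 0.8899 → Model B

Model B


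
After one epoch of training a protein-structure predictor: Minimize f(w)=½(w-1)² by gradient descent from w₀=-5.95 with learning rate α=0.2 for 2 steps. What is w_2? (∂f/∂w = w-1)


step 1: grad = -5.95-1 = -6.95; w = -5.95 - 0.2·(-6.95) = -4.56
step 2: grad = -4.56-1 = -5.56; w = -4.56 - 0.2·(-5.56) = -3.448

-3.448


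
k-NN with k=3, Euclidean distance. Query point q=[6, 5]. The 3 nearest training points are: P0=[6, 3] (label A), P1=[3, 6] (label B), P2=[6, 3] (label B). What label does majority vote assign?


d(q,P0) = 2.0  (label A)
d(q,P1) = 3.1623  (label B)
d(q,P2) = 2.0  (label B)
Votes: A=1, B=2
Majority → B

B


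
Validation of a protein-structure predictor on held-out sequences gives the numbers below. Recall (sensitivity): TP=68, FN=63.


Recall = TP/(TP+FN)
= 68/(68+63)
= 68/131 = 51.91%

51.91%


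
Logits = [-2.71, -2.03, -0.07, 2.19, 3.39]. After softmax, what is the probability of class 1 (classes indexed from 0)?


Exponentials: e^-2.71=0.0665, e^-2.03=0.1313, e^-0.07=0.9324, e^2.19=8.9352, e^3.39=29.666
Sum = 39.7314
Softmax = [0.0017, 0.0033, 0.0235, 0.2249, 0.7467]
p[1] = 0.1313/39.7314 = 0.0033

0.0033


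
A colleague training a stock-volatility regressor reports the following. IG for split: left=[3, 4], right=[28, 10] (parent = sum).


Parent = [31, 14], H_parent = 0.8945
H_left = 0.9852 (n=7), H_right = 0.8315 (n=38)
H_children = (7/45)·0.9852 + (38/45)·0.8315 = 0.8554
IG = 0.8945 - 0.8554 = 0.0391

0.0391


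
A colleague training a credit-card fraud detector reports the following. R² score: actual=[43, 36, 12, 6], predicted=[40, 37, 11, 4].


ȳ = 24.25
SS_res = Σ(y-ŷ)² = 15
SS_tot = Σ(y-ȳ)² = 972.75
R² = 1 - SS_res/SS_tot = 1 - 0.0154 = 0.9846

0.9846


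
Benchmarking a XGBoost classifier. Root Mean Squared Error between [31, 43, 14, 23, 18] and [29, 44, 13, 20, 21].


MSE = 24/5 = 4.8
RMSE = √(24/5) = 2.1909

2.1909


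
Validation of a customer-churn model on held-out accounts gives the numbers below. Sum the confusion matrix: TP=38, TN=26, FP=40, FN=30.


Total = TP + TN + FP + FN
= 38 + 26 + 40 + 30
= 134
(Predicted positive: 78, predicted negative: 56)

134


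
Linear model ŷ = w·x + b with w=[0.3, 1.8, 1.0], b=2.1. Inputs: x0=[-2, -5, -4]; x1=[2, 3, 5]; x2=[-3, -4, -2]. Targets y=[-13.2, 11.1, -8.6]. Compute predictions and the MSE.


ŷ0 = (0.3)·(-2) + (1.8)·(-5) + (1.0)·(-4) + 2.1 = -11.5
ŷ1 = (0.3)·(2) + (1.8)·(3) + (1.0)·(5) + 2.1 = 13.1
ŷ2 = (0.3)·(-3) + (1.8)·(-4) + (1.0)·(-2) + 2.1 = -8.0
errors² = [2.89, 4.0, 0.36]
MSE = 7.2500/3 = 2.4167

2.4167


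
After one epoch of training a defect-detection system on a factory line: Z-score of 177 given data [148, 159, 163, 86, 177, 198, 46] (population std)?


μ = 139.5714, σ = 49.9109
z = (177 - 139.5714)/49.9109 = 0.7499

0.7499


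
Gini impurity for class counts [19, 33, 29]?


Probabilities: [19/81, 33/81, 29/81] ≈ [0.2346, 0.4074, 0.358]
Σpᵢ² = (361 + 1089 + 841)/81² = 2291/6561
Gini = 1 - Σpᵢ² = 1 - 2291/6561 = 0.6508

0.6508


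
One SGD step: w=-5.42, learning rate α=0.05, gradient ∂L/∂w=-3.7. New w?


w_new = w - α·∇
= -5.42 - 0.05·-3.7
= -5.42 + 0.185
= -5.235

-5.235


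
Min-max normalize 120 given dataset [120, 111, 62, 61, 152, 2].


min=2, max=152
(120-2)/(152-2) = 118/150 = 0.7867

0.7867


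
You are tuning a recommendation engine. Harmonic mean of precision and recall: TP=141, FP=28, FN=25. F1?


Precision = 141/169 = 0.8343
Recall = 141/166 = 0.8494
F1 = 2·P·R/(P+R) = 2·TP/(2·TP+FP+FN) = 282/(282+28+25) = 282/335 = 0.8418

0.8418


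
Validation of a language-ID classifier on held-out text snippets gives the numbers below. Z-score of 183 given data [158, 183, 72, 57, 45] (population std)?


μ = 103, σ = 56.3312
z = (183 - 103)/56.3312 = 1.4202

1.4202


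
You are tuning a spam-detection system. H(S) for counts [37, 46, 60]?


Probabilities: [37/143, 46/143, 60/143] ≈ [0.2587, 0.3217, 0.4196]
H = -((37/143)·log₂(37/143) + (46/143)·log₂(46/143) + (60/143)·log₂(60/143))
  = 1.5567 bits

1.5567 bits


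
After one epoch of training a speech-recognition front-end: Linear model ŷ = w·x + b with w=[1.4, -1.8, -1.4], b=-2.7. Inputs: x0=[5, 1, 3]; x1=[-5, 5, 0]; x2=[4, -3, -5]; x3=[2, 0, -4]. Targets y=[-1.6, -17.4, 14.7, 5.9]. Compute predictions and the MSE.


ŷ0 = (1.4)·(5) + (-1.8)·(1) + (-1.4)·(3) - 2.7 = -1.7
ŷ1 = (1.4)·(-5) + (-1.8)·(5) + (-1.4)·(0) - 2.7 = -18.7
ŷ2 = (1.4)·(4) + (-1.8)·(-3) + (-1.4)·(-5) - 2.7 = 15.3
ŷ3 = (1.4)·(2) + (-1.8)·(0) + (-1.4)·(-4) - 2.7 = 5.7
errors² = [0.01, 1.69, 0.36, 0.04]
MSE = 2.1000/4 = 0.525

0.525


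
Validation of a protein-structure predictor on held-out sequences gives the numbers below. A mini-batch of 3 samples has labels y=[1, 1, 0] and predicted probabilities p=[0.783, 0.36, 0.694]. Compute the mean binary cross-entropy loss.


L[0] = -ln(0.783) = 0.2446
L[1] = -ln(0.36) = 1.0217
L[2] = -ln(1-0.694) = -ln(0.306) = 1.1842
mean = (0.2446 + 1.0217 + 1.1842)/3 = 0.8168

0.8168


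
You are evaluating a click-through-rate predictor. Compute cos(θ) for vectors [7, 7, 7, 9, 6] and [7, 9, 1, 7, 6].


A·B = 7·7 + 7·9 + 7·1 + 9·7 + 6·6 = 218
‖A‖ = √264 = 16.2481, ‖B‖ = √216 = 14.6969
cos = 218/(√264·√216) = 218/√57024 = 0.9129

0.9129


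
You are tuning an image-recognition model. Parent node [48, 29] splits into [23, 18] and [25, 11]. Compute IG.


Parent = [48, 29], H_parent = 0.9556
H_left = 0.9892 (n=41), H_right = 0.888 (n=36)
H_children = (41/77)·0.9892 + (36/77)·0.888 = 0.9419
IG = 0.9556 - 0.9419 = 0.0137

0.0137


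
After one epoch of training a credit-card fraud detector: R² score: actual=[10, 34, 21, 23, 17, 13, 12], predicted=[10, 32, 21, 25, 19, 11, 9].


ȳ = 18.5714
SS_res = Σ(y-ŷ)² = 25
SS_tot = Σ(y-ȳ)² = 413.71
R² = 1 - SS_res/SS_tot = 1 - 0.0604 = 0.9396

0.9396


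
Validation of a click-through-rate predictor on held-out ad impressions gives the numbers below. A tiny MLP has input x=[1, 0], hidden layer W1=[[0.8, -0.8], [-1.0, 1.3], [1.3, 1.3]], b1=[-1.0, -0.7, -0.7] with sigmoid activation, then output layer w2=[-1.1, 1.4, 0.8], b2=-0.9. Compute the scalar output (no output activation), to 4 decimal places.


z1[0] = (0.8)·(1) + (-0.8)·(0) - 1.0 = -0.2
z1[1] = (-1.0)·(1) + (1.3)·(0) - 0.7 = -1.7
z1[2] = (1.3)·(1) + (1.3)·(0) - 0.7 = 0.6
h = sigmoid(z1) = [0.4502, 0.1545, 0.6457]
output = (-1.1)·(0.4502) + (1.4)·(0.1545) + (0.8)·(0.6457) - 0.9 = -0.6624

-0.6624


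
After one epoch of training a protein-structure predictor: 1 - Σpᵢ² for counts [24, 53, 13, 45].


Probabilities: [24/135, 53/135, 13/135, 45/135] ≈ [0.1778, 0.3926, 0.0963, 0.3333]
Σpᵢ² = (576 + 2809 + 169 + 2025)/135² = 5579/18225
Gini = 1 - Σpᵢ² = 1 - 5579/18225 = 0.6939

0.6939


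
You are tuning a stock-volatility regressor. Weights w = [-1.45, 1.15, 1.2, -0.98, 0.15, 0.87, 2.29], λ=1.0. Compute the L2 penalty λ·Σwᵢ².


‖w‖₂² = (-1.45)² + (1.15)² + (1.2)² + (-0.98)² + (0.15)² + (0.87)² + (2.29)²
     = 2.1025 + 1.3225 + 1.44 + 0.9604 + 0.0225 + 0.7569 + 5.2441
     = 11.8489
λ·‖w‖₂² = 1.0·11.8489 = 11.8489

11.8489


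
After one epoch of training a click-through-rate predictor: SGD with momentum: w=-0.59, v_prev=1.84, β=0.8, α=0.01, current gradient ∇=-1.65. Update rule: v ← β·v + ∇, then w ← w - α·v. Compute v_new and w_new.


v_new = 0.8·1.84 - 1.65 = 1.472 - 1.65 = -0.178
w_new = -0.59 - 0.01·-0.178 = -0.59 + 0.00178 = -0.58822

v_new=-0.178, w_new=-0.58822


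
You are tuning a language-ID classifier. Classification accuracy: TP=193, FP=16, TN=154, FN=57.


Accuracy = (TP+TN)/(TP+TN+FP+FN)
= (193+154)/(420)
= 347/420 = 82.62%

82.62%


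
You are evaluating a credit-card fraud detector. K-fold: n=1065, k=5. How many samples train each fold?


Fold size = 1065/5 = 213
Training per fold = 1065 - 213 = 852

852


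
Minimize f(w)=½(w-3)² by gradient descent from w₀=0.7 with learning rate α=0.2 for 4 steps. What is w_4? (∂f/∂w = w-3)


step 1: grad = 0.7-3 = -2.3; w = 0.7 - 0.2·(-2.3) = 1.16
step 2: grad = 1.16-3 = -1.84; w = 1.16 - 0.2·(-1.84) = 1.528
step 3: grad = 1.528-3 = -1.472; w = 1.528 - 0.2·(-1.472) = 1.8224
step 4: grad = 1.8224-3 = -1.1776; w = 1.8224 - 0.2·(-1.1776) = 2.05792

2.05792
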